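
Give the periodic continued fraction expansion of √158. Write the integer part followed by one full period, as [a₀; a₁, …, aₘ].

[12; 1, 1, 3, 12, 3, 1, 1, 24]

a₀ = ⌊√158⌋ = 12.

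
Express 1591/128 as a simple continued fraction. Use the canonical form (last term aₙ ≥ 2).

1591 = 12·128 + 55
128 = 2·55 + 18
55 = 3·18 + 1
18 = 18·1 + 0  (stop)
So 1591/128 = [12; 2, 3, 18].

[12; 2, 3, 18]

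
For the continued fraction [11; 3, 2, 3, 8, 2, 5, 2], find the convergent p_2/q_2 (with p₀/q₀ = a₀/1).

Using pₖ = aₖpₖ₋₁ + pₖ₋₂, qₖ = aₖqₖ₋₁ + qₖ₋₂ (with p₋₁=1, p₋₂=0, q₋₁=0, q₋₂=1):
  k=0: a=11, p=11, q=1
  k=1: a=3, p=34, q=3
  k=2: a=2, p=79, q=7

79/7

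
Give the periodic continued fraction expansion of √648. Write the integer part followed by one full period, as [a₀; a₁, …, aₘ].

a₀ = ⌊√648⌋ = 25.
With m₀=0, d₀=1 and mₖ₊₁ = dₖaₖ − mₖ, dₖ₊₁ = (n − mₖ₊₁²)/dₖ, aₖ₊₁ = ⌊(a₀+mₖ₊₁)/dₖ₊₁⌋:
  k=1: m=25, d=23, a=2
  k=2: m=21, d=9, a=5
  k=3: m=24, d=8, a=6
  k=4: m=24, d=9, a=5
  k=5: m=21, d=23, a=2
  k=6: m=25, d=1, a=50
d=1 and a=2a₀=50 at k=6, so the next step gives (m, d) = (25, 23) again — its k=1 value — and the period has length 6.

[25; 2, 5, 6, 5, 2, 50]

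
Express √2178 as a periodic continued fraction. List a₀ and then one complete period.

[46; 1, 2, 46, 2, 1, 92]

a₀ = ⌊√2178⌋ = 46.
With m₀=0, d₀=1 and mₖ₊₁ = dₖaₖ − mₖ, dₖ₊₁ = (n − mₖ₊₁²)/dₖ, aₖ₊₁ = ⌊(a₀+mₖ₊₁)/dₖ₊₁⌋:
  k=1: m=46, d=62, a=1
  k=2: m=16, d=31, a=2
  k=3: m=46, d=2, a=46
  k=4: m=46, d=31, a=2
  k=5: m=16, d=62, a=1
  k=6: m=46, d=1, a=92
d=1 and a=2a₀=92 at k=6, so the next step gives (m, d) = (46, 62) again — its k=1 value — and the period has length 6.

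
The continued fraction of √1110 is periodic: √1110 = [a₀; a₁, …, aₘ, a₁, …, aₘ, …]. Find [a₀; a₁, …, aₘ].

[33; 3, 6, 3, 66]

a₀ = ⌊√1110⌋ = 33.
With m₀=0, d₀=1 and mₖ₊₁ = dₖaₖ − mₖ, dₖ₊₁ = (n − mₖ₊₁²)/dₖ, aₖ₊₁ = ⌊(a₀+mₖ₊₁)/dₖ₊₁⌋:
  k=1: m=33, d=21, a=3
  k=2: m=30, d=10, a=6
  k=3: m=30, d=21, a=3
  k=4: m=33, d=1, a=66
d=1 and a=2a₀=66 at k=4, so the next step gives (m, d) = (33, 21) again — its k=1 value — and the period has length 4.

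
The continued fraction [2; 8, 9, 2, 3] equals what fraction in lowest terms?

Using pₖ = aₖpₖ₋₁ + pₖ₋₂ and qₖ = aₖqₖ₋₁ + qₖ₋₂:
  k=0: a=2, p=2, q=1
  k=1: a=8, p=17, q=8
  k=2: a=9, p=155, q=73
  k=3: a=2, p=327, q=154
  k=4: a=3, p=1136, q=535

1136/535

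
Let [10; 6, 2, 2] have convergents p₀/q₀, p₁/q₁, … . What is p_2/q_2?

Using pₖ = aₖpₖ₋₁ + pₖ₋₂, qₖ = aₖqₖ₋₁ + qₖ₋₂ (with p₋₁=1, p₋₂=0, q₋₁=0, q₋₂=1):
  k=0: a=10, p=10, q=1
  k=1: a=6, p=61, q=6
  k=2: a=2, p=132, q=13

132/13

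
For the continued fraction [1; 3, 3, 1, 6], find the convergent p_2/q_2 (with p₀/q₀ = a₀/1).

13/10

Using pₖ = aₖpₖ₋₁ + pₖ₋₂, qₖ = aₖqₖ₋₁ + qₖ₋₂ (with p₋₁=1, p₋₂=0, q₋₁=0, q₋₂=1):
  k=0: a=1, p=1, q=1
  k=1: a=3, p=4, q=3
  k=2: a=3, p=13, q=10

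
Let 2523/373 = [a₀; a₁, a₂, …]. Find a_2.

3

2523 = 6·373 + 285   →  a_0 = 6
373 = 1·285 + 88   →  a_1 = 1
285 = 3·88 + 21   →  a_2 = 3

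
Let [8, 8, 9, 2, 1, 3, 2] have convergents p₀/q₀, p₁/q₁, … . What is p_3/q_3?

Using pₖ = aₖpₖ₋₁ + pₖ₋₂, qₖ = aₖqₖ₋₁ + qₖ₋₂ (with p₋₁=1, p₋₂=0, q₋₁=0, q₋₂=1):
  k=0: a=8, p=8, q=1
  k=1: a=8, p=65, q=8
  k=2: a=9, p=593, q=73
  k=3: a=2, p=1251, q=154

1251/154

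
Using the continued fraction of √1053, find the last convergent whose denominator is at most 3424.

84305/2598

√1053 = [32; 2, 4, 2, 64, …] (period length 4).
Convergents:
  p_0/q_0 = 32/1
  p_1/q_1 = 65/2
  p_2/q_2 = 292/9
  p_3/q_3 = 649/20
  p_4/q_4 = 41828/1289
  p_5/q_5 = 84305/2598
  p_6/q_6 = 379048/11681
q_5 = 2598 ≤ 3424 < 11681 = q_6, so the answer is 84305/2598.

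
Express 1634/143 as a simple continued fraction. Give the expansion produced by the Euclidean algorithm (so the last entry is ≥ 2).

1634 = 11*143 + 61
143 = 2*61 + 21
61 = 2*21 + 19
21 = 1*19 + 2
19 = 9*2 + 1
2 = 2*1 + 0  (stop)
So 1634/143 = [11; 2, 2, 1, 9, 2].

[11; 2, 2, 1, 9, 2]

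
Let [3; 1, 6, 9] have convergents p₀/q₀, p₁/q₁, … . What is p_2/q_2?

Using pₖ = aₖpₖ₋₁ + pₖ₋₂, qₖ = aₖqₖ₋₁ + qₖ₋₂ (with p₋₁=1, p₋₂=0, q₋₁=0, q₋₂=1):
  k=0: a=3, p=3, q=1
  k=1: a=1, p=4, q=1
  k=2: a=6, p=27, q=7

27/7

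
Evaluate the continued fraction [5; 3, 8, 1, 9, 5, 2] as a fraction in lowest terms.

Fold from the inside: start with 2/1.
  5 + 1/2 = 11/2
  9 + 2/11 = 101/11
  1 + 11/101 = 112/101
  8 + 101/112 = 997/112
  3 + 112/997 = 3103/997
  5 + 997/3103 = 16512/3103

16512/3103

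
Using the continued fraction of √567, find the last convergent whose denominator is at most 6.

119/5

√567 = [23; 1, 4, 3, 4, 1, 46, …] (period length 6).
Convergents:
  p_0/q_0 = 23/1
  p_1/q_1 = 24/1
  p_2/q_2 = 119/5
  p_3/q_3 = 381/16
q_2 = 5 ≤ 6 < 16 = q_3, so the answer is 119/5.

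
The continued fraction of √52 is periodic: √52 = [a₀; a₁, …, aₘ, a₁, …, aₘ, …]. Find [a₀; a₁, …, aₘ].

[7; 4, 1, 2, 1, 4, 14]

a₀ = ⌊√52⌋ = 7.
With m₀=0, d₀=1 and mₖ₊₁ = dₖaₖ − mₖ, dₖ₊₁ = (n − mₖ₊₁²)/dₖ, aₖ₊₁ = ⌊(a₀+mₖ₊₁)/dₖ₊₁⌋:
  k=1: m=7, d=3, a=4
  k=2: m=5, d=9, a=1
  k=3: m=4, d=4, a=2
  k=4: m=4, d=9, a=1
  k=5: m=5, d=3, a=4
  k=6: m=7, d=1, a=14
d=1 and a=2a₀=14 at k=6, so the next step gives (m, d) = (7, 3) again — its k=1 value — and the period has length 6.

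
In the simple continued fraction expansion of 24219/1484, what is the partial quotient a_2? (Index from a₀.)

24219 = 16·1484 + 475   →  a_0 = 16
1484 = 3·475 + 59   →  a_1 = 3
475 = 8·59 + 3   →  a_2 = 8

8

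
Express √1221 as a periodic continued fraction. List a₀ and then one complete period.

a₀ = ⌊√1221⌋ = 34.
With m₀=0, d₀=1 and mₖ₊₁ = dₖaₖ − mₖ, dₖ₊₁ = (n − mₖ₊₁²)/dₖ, aₖ₊₁ = ⌊(a₀+mₖ₊₁)/dₖ₊₁⌋:
  k=1: m=34, d=65, a=1
  k=2: m=31, d=4, a=16
  k=3: m=33, d=33, a=2
  k=4: m=33, d=4, a=16
  k=5: m=31, d=65, a=1
  k=6: m=34, d=1, a=68
d=1 and a=2a₀=68 at k=6, so the next step gives (m, d) = (34, 65) again — its k=1 value — and the period has length 6.

[34; 1, 16, 2, 16, 1, 68]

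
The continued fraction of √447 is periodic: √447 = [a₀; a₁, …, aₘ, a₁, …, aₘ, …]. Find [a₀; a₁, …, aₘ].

a₀ = ⌊√447⌋ = 21.
With m₀=0, d₀=1 and mₖ₊₁ = dₖaₖ − mₖ, dₖ₊₁ = (n − mₖ₊₁²)/dₖ, aₖ₊₁ = ⌊(a₀+mₖ₊₁)/dₖ₊₁⌋:
  k=1: m=21, d=6, a=7
  k=2: m=21, d=1, a=42
d=1 and a=2a₀=42 at k=2, so the next step gives (m, d) = (21, 6) again — its k=1 value — and the period has length 2.

[21; 7, 42]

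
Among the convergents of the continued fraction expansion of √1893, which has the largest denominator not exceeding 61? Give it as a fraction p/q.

2567/59

√1893 = [43; 1, 1, 28, 1, 1, 86, …] (period length 6).
Convergents:
  p_0/q_0 = 43/1
  p_1/q_1 = 44/1
  p_2/q_2 = 87/2
  p_3/q_3 = 2480/57
  p_4/q_4 = 2567/59
  p_5/q_5 = 5047/116
q_4 = 59 ≤ 61 < 116 = q_5, so the answer is 2567/59.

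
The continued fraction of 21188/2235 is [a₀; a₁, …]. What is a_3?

21188 = 9·2235 + 1073   →  a_0 = 9
2235 = 2·1073 + 89   →  a_1 = 2
1073 = 12·89 + 5   →  a_2 = 12
89 = 17·5 + 4   →  a_3 = 17

17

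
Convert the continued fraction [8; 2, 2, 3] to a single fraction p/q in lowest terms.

143/17

Using pₖ = aₖpₖ₋₁ + pₖ₋₂ and qₖ = aₖqₖ₋₁ + qₖ₋₂:
  k=0: a=8, p=8, q=1
  k=1: a=2, p=17, q=2
  k=2: a=2, p=42, q=5
  k=3: a=3, p=143, q=17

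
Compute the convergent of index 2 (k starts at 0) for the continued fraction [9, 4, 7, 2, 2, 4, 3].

Using pₖ = aₖpₖ₋₁ + pₖ₋₂, qₖ = aₖqₖ₋₁ + qₖ₋₂ (with p₋₁=1, p₋₂=0, q₋₁=0, q₋₂=1):
  k=0: a=9, p=9, q=1
  k=1: a=4, p=37, q=4
  k=2: a=7, p=268, q=29

268/29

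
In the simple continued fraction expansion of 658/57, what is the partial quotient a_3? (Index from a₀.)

658 = 11·57 + 31   →  a_0 = 11
57 = 1·31 + 26   →  a_1 = 1
31 = 1·26 + 5   →  a_2 = 1
26 = 5·5 + 1   →  a_3 = 5

5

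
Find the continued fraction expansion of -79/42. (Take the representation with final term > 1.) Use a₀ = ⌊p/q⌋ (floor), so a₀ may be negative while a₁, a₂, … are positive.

-79 = -2*42 + 5
42 = 8*5 + 2
5 = 2*2 + 1
2 = 2*1 + 0  (stop)
So -79/42 = [-2; 8, 2, 2].

[-2; 8, 2, 2]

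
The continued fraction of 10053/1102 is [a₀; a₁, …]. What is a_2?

6

10053 = 9·1102 + 135   →  a_0 = 9
1102 = 8·135 + 22   →  a_1 = 8
135 = 6·22 + 3   →  a_2 = 6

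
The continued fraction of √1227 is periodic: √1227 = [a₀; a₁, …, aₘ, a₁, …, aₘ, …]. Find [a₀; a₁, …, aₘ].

[35; 35, 70]

a₀ = ⌊√1227⌋ = 35.
With m₀=0, d₀=1 and mₖ₊₁ = dₖaₖ − mₖ, dₖ₊₁ = (n − mₖ₊₁²)/dₖ, aₖ₊₁ = ⌊(a₀+mₖ₊₁)/dₖ₊₁⌋:
  k=1: m=35, d=2, a=35
  k=2: m=35, d=1, a=70
d=1 and a=2a₀=70 at k=2, so the next step gives (m, d) = (35, 2) again — its k=1 value — and the period has length 2.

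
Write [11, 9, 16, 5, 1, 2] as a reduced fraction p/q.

27687/2492

Using pₖ = aₖpₖ₋₁ + pₖ₋₂ and qₖ = aₖqₖ₋₁ + qₖ₋₂:
  k=0: a=11, p=11, q=1
  k=1: a=9, p=100, q=9
  k=2: a=16, p=1611, q=145
  k=3: a=5, p=8155, q=734
  k=4: a=1, p=9766, q=879
  k=5: a=2, p=27687, q=2492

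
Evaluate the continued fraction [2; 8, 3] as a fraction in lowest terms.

Using pₖ = aₖpₖ₋₁ + pₖ₋₂ and qₖ = aₖqₖ₋₁ + qₖ₋₂:
  k=0: a=2, p=2, q=1
  k=1: a=8, p=17, q=8
  k=2: a=3, p=53, q=25

53/25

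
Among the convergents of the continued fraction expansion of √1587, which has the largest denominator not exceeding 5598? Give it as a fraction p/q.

√1587 = [39; 1, 5, 7, 13, 7, 5, 1, 78, …] (period length 8).
Convergents:
  p_0/q_0 = 39/1
  p_1/q_1 = 40/1
  p_2/q_2 = 239/6
  p_3/q_3 = 1713/43
  p_4/q_4 = 22508/565
  p_5/q_5 = 159269/3998
  p_6/q_6 = 818853/20555
q_5 = 3998 ≤ 5598 < 20555 = q_6, so the answer is 159269/3998.

159269/3998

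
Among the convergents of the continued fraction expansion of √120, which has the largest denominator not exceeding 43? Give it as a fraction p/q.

241/22

√120 = [10; 1, 20, …] (period length 2).
Convergents:
  p_0/q_0 = 10/1
  p_1/q_1 = 11/1
  p_2/q_2 = 230/21
  p_3/q_3 = 241/22
  p_4/q_4 = 5050/461
q_3 = 22 ≤ 43 < 461 = q_4, so the answer is 241/22.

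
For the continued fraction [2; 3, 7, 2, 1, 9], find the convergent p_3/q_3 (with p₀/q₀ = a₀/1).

109/47

Using pₖ = aₖpₖ₋₁ + pₖ₋₂, qₖ = aₖqₖ₋₁ + qₖ₋₂ (with p₋₁=1, p₋₂=0, q₋₁=0, q₋₂=1):
  k=0: a=2, p=2, q=1
  k=1: a=3, p=7, q=3
  k=2: a=7, p=51, q=22
  k=3: a=2, p=109, q=47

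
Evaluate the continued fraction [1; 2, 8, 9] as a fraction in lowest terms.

228/155

Fold from the inside: start with 9/1.
  8 + 1/9 = 73/9
  2 + 9/73 = 155/73
  1 + 73/155 = 228/155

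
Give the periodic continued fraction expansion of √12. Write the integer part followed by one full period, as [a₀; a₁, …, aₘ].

[3; 2, 6]

a₀ = ⌊√12⌋ = 3.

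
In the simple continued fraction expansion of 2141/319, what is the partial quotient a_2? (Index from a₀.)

2141 = 6·319 + 227   →  a_0 = 6
319 = 1·227 + 92   →  a_1 = 1
227 = 2·92 + 43   →  a_2 = 2

2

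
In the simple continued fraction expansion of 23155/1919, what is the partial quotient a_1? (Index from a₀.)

15

23155 = 12·1919 + 127   →  a_0 = 12
1919 = 15·127 + 14   →  a_1 = 15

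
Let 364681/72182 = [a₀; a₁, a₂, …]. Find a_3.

13

364681 = 5·72182 + 3771   →  a_0 = 5
72182 = 19·3771 + 533   →  a_1 = 19
3771 = 7·533 + 40   →  a_2 = 7
533 = 13·40 + 13   →  a_3 = 13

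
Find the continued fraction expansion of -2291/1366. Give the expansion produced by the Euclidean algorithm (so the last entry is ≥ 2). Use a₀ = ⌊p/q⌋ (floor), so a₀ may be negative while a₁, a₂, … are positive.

-2291 = -2×1366 + 441
1366 = 3×441 + 43
441 = 10×43 + 11
43 = 3×11 + 10
11 = 1×10 + 1
10 = 10×1 + 0  (stop)
So -2291/1366 = [-2; 3, 10, 3, 1, 10].

[-2; 3, 10, 3, 1, 10]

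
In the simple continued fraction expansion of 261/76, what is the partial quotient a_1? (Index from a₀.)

261 = 3·76 + 33   →  a_0 = 3
76 = 2·33 + 10   →  a_1 = 2

2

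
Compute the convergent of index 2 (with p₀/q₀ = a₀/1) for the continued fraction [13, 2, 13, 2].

Using pₖ = aₖpₖ₋₁ + pₖ₋₂, qₖ = aₖqₖ₋₁ + qₖ₋₂ (with p₋₁=1, p₋₂=0, q₋₁=0, q₋₂=1):
  k=0: a=13, p=13, q=1
  k=1: a=2, p=27, q=2
  k=2: a=13, p=364, q=27

364/27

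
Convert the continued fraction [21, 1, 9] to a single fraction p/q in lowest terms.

219/10

Using pₖ = aₖpₖ₋₁ + pₖ₋₂ and qₖ = aₖqₖ₋₁ + qₖ₋₂:
  k=0: a=21, p=21, q=1
  k=1: a=1, p=22, q=1
  k=2: a=9, p=219, q=10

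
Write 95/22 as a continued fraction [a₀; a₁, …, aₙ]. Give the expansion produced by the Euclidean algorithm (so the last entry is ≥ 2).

[4; 3, 7]

95 = 4·22 + 7
22 = 3·7 + 1
7 = 7·1 + 0  (stop)
So 95/22 = [4; 3, 7].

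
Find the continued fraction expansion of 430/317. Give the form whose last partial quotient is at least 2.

430 = 1·317 + 113
317 = 2·113 + 91
113 = 1·91 + 22
91 = 4·22 + 3
22 = 7·3 + 1
3 = 3·1 + 0  (stop)
So 430/317 = [1; 2, 1, 4, 7, 3].

[1; 2, 1, 4, 7, 3]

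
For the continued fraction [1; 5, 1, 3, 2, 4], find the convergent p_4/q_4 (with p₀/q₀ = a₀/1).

61/52

Using pₖ = aₖpₖ₋₁ + pₖ₋₂, qₖ = aₖqₖ₋₁ + qₖ₋₂ (with p₋₁=1, p₋₂=0, q₋₁=0, q₋₂=1):
  k=0: a=1, p=1, q=1
  k=1: a=5, p=6, q=5
  k=2: a=1, p=7, q=6
  k=3: a=3, p=27, q=23
  k=4: a=2, p=61, q=52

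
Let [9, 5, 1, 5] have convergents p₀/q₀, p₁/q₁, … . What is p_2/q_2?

55/6

Using pₖ = aₖpₖ₋₁ + pₖ₋₂, qₖ = aₖqₖ₋₁ + qₖ₋₂ (with p₋₁=1, p₋₂=0, q₋₁=0, q₋₂=1):
  k=0: a=9, p=9, q=1
  k=1: a=5, p=46, q=5
  k=2: a=1, p=55, q=6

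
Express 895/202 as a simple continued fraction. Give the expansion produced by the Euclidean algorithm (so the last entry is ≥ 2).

[4; 2, 3, 9, 3]

895 = 4×202 + 87
202 = 2×87 + 28
87 = 3×28 + 3
28 = 9×3 + 1
3 = 3×1 + 0  (stop)
So 895/202 = [4; 2, 3, 9, 3].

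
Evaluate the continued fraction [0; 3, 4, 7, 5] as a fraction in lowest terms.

Fold from the inside: start with 5/1.
  7 + 1/5 = 36/5
  4 + 5/36 = 149/36
  3 + 36/149 = 483/149
  0 + 149/483 = 149/483

149/483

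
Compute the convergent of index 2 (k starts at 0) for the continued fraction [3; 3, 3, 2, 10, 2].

Using pₖ = aₖpₖ₋₁ + pₖ₋₂, qₖ = aₖqₖ₋₁ + qₖ₋₂ (with p₋₁=1, p₋₂=0, q₋₁=0, q₋₂=1):
  k=0: a=3, p=3, q=1
  k=1: a=3, p=10, q=3
  k=2: a=3, p=33, q=10

33/10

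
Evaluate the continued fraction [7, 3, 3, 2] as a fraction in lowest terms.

Fold from the inside: start with 2/1.
  3 + 1/2 = 7/2
  3 + 2/7 = 23/7
  7 + 7/23 = 168/23

168/23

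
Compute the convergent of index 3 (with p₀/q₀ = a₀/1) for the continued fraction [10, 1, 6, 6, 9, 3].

Using pₖ = aₖpₖ₋₁ + pₖ₋₂, qₖ = aₖqₖ₋₁ + qₖ₋₂ (with p₋₁=1, p₋₂=0, q₋₁=0, q₋₂=1):
  k=0: a=10, p=10, q=1
  k=1: a=1, p=11, q=1
  k=2: a=6, p=76, q=7
  k=3: a=6, p=467, q=43

467/43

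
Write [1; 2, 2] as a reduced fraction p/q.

7/5

Fold from the inside: start with 2/1.
  2 + 1/2 = 5/2
  1 + 2/5 = 7/5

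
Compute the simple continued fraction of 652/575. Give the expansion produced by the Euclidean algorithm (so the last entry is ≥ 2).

[1; 7, 2, 7, 5]

652 = 1×575 + 77
575 = 7×77 + 36
77 = 2×36 + 5
36 = 7×5 + 1
5 = 5×1 + 0  (stop)
So 652/575 = [1; 7, 2, 7, 5].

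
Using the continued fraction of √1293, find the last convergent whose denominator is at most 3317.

62100/1727

√1293 = [35; 1, 22, 1, 70, …] (period length 4).
Convergents:
  p_0/q_0 = 35/1
  p_1/q_1 = 36/1
  p_2/q_2 = 827/23
  p_3/q_3 = 863/24
  p_4/q_4 = 61237/1703
  p_5/q_5 = 62100/1727
  p_6/q_6 = 1427437/39697
q_5 = 1727 ≤ 3317 < 39697 = q_6, so the answer is 62100/1727.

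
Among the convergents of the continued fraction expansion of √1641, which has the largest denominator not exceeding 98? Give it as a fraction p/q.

√1641 = [40; 1, 1, 26, 1, 1, 80, …] (period length 6).
Convergents:
  p_0/q_0 = 40/1
  p_1/q_1 = 41/1
  p_2/q_2 = 81/2
  p_3/q_3 = 2147/53
  p_4/q_4 = 2228/55
  p_5/q_5 = 4375/108
q_4 = 55 ≤ 98 < 108 = q_5, so the answer is 2228/55.

2228/55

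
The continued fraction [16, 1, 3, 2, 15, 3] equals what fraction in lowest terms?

Using pₖ = aₖpₖ₋₁ + pₖ₋₂ and qₖ = aₖqₖ₋₁ + qₖ₋₂:
  k=0: a=16, p=16, q=1
  k=1: a=1, p=17, q=1
  k=2: a=3, p=67, q=4
  k=3: a=2, p=151, q=9
  k=4: a=15, p=2332, q=139
  k=5: a=3, p=7147, q=426

7147/426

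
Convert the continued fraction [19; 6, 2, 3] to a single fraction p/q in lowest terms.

862/45

Fold from the inside: start with 3/1.
  2 + 1/3 = 7/3
  6 + 3/7 = 45/7
  19 + 7/45 = 862/45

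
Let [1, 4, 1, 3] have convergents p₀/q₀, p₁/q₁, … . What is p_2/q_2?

6/5

Using pₖ = aₖpₖ₋₁ + pₖ₋₂, qₖ = aₖqₖ₋₁ + qₖ₋₂ (with p₋₁=1, p₋₂=0, q₋₁=0, q₋₂=1):
  k=0: a=1, p=1, q=1
  k=1: a=4, p=5, q=4
  k=2: a=1, p=6, q=5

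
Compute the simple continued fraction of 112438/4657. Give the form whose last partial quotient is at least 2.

[24; 6, 1, 19, 3, 3, 3]

112438 = 24*4657 + 670
4657 = 6*670 + 637
670 = 1*637 + 33
637 = 19*33 + 10
33 = 3*10 + 3
10 = 3*3 + 1
3 = 3*1 + 0  (stop)
So 112438/4657 = [24; 6, 1, 19, 3, 3, 3].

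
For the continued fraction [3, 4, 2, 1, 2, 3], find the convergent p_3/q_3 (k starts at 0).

Using pₖ = aₖpₖ₋₁ + pₖ₋₂, qₖ = aₖqₖ₋₁ + qₖ₋₂ (with p₋₁=1, p₋₂=0, q₋₁=0, q₋₂=1):
  k=0: a=3, p=3, q=1
  k=1: a=4, p=13, q=4
  k=2: a=2, p=29, q=9
  k=3: a=1, p=42, q=13

42/13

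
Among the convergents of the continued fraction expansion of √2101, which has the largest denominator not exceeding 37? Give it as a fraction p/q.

275/6

√2101 = [45; 1, 5, 8, 5, 1, 90, …] (period length 6).
Convergents:
  p_0/q_0 = 45/1
  p_1/q_1 = 46/1
  p_2/q_2 = 275/6
  p_3/q_3 = 2246/49
q_2 = 6 ≤ 37 < 49 = q_3, so the answer is 275/6.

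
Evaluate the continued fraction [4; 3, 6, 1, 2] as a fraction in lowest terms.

272/63

Fold from the inside: start with 2/1.
  1 + 1/2 = 3/2
  6 + 2/3 = 20/3
  3 + 3/20 = 63/20
  4 + 20/63 = 272/63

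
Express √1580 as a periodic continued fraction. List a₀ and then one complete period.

a₀ = ⌊√1580⌋ = 39.

[39; 1, 2, 1, 78]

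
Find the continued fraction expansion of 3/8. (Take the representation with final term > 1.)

[0; 2, 1, 2]

3 = 0×8 + 3
8 = 2×3 + 2
3 = 1×2 + 1
2 = 2×1 + 0  (stop)
So 3/8 = [0; 2, 1, 2].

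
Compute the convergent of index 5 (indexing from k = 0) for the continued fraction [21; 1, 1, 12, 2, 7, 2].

Using pₖ = aₖpₖ₋₁ + pₖ₋₂, qₖ = aₖqₖ₋₁ + qₖ₋₂ (with p₋₁=1, p₋₂=0, q₋₁=0, q₋₂=1):
  k=0: a=21, p=21, q=1
  k=1: a=1, p=22, q=1
  k=2: a=1, p=43, q=2
  k=3: a=12, p=538, q=25
  k=4: a=2, p=1119, q=52
  k=5: a=7, p=8371, q=389

8371/389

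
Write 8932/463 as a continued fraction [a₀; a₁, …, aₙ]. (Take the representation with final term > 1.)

[19; 3, 2, 3, 19]

8932 = 19*463 + 135
463 = 3*135 + 58
135 = 2*58 + 19
58 = 3*19 + 1
19 = 19*1 + 0  (stop)
So 8932/463 = [19; 3, 2, 3, 19].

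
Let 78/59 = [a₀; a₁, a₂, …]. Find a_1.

3

78 = 1·59 + 19   →  a_0 = 1
59 = 3·19 + 2   →  a_1 = 3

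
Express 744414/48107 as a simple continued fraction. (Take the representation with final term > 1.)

744414 = 15×48107 + 22809
48107 = 2×22809 + 2489
22809 = 9×2489 + 408
2489 = 6×408 + 41
408 = 9×41 + 39
41 = 1×39 + 2
39 = 19×2 + 1
2 = 2×1 + 0  (stop)
So 744414/48107 = [15; 2, 9, 6, 9, 1, 19, 2].

[15; 2, 9, 6, 9, 1, 19, 2]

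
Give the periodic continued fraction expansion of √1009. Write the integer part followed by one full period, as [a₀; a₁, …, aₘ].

[31; 1, 3, 3, 1, 62]

a₀ = ⌊√1009⌋ = 31.
With m₀=0, d₀=1 and mₖ₊₁ = dₖaₖ − mₖ, dₖ₊₁ = (n − mₖ₊₁²)/dₖ, aₖ₊₁ = ⌊(a₀+mₖ₊₁)/dₖ₊₁⌋:
  k=1: m=31, d=48, a=1
  k=2: m=17, d=15, a=3
  k=3: m=28, d=15, a=3
  k=4: m=17, d=48, a=1
  k=5: m=31, d=1, a=62
d=1 and a=2a₀=62 at k=5, so the next step gives (m, d) = (31, 48) again — its k=1 value — and the period has length 5.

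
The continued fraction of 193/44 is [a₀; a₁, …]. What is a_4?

2

193 = 4·44 + 17   →  a_0 = 4
44 = 2·17 + 10   →  a_1 = 2
17 = 1·10 + 7   →  a_2 = 1
10 = 1·7 + 3   →  a_3 = 1
7 = 2·3 + 1   →  a_4 = 2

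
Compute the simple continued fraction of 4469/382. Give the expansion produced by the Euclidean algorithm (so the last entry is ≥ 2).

[11; 1, 2, 3, 9, 4]

4469 = 11×382 + 267
382 = 1×267 + 115
267 = 2×115 + 37
115 = 3×37 + 4
37 = 9×4 + 1
4 = 4×1 + 0  (stop)
So 4469/382 = [11; 1, 2, 3, 9, 4].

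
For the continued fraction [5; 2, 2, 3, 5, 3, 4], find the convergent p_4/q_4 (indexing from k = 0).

487/90

Using pₖ = aₖpₖ₋₁ + pₖ₋₂, qₖ = aₖqₖ₋₁ + qₖ₋₂ (with p₋₁=1, p₋₂=0, q₋₁=0, q₋₂=1):
  k=0: a=5, p=5, q=1
  k=1: a=2, p=11, q=2
  k=2: a=2, p=27, q=5
  k=3: a=3, p=92, q=17
  k=4: a=5, p=487, q=90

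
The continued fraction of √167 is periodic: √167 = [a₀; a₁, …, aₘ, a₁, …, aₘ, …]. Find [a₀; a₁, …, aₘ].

[12; 1, 11, 1, 24]

a₀ = ⌊√167⌋ = 12.
With m₀=0, d₀=1 and mₖ₊₁ = dₖaₖ − mₖ, dₖ₊₁ = (n − mₖ₊₁²)/dₖ, aₖ₊₁ = ⌊(a₀+mₖ₊₁)/dₖ₊₁⌋:
  k=1: m=12, d=23, a=1
  k=2: m=11, d=2, a=11
  k=3: m=11, d=23, a=1
  k=4: m=12, d=1, a=24
d=1 and a=2a₀=24 at k=4, so the next step gives (m, d) = (12, 23) again — its k=1 value — and the period has length 4.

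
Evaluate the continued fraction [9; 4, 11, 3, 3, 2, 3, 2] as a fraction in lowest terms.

77331/8365

Fold from the inside: start with 2/1.
  3 + 1/2 = 7/2
  2 + 2/7 = 16/7
  3 + 7/16 = 55/16
  3 + 16/55 = 181/55
  11 + 55/181 = 2046/181
  4 + 181/2046 = 8365/2046
  9 + 2046/8365 = 77331/8365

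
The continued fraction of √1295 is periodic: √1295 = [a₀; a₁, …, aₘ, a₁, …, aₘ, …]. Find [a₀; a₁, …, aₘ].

[35; 1, 70]

a₀ = ⌊√1295⌋ = 35.
With m₀=0, d₀=1 and mₖ₊₁ = dₖaₖ − mₖ, dₖ₊₁ = (n − mₖ₊₁²)/dₖ, aₖ₊₁ = ⌊(a₀+mₖ₊₁)/dₖ₊₁⌋:
  k=1: m=35, d=70, a=1
  k=2: m=35, d=1, a=70
d=1 and a=2a₀=70 at k=2, so the next step gives (m, d) = (35, 70) again — its k=1 value — and the period has length 2.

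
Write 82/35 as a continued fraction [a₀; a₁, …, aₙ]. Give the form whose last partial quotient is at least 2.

82 = 2×35 + 12
35 = 2×12 + 11
12 = 1×11 + 1
11 = 11×1 + 0  (stop)
So 82/35 = [2; 2, 1, 11].

[2; 2, 1, 11]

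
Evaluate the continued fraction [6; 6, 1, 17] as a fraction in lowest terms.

768/125

Fold from the inside: start with 17/1.
  1 + 1/17 = 18/17
  6 + 17/18 = 125/18
  6 + 18/125 = 768/125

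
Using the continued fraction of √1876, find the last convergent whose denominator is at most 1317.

42923/991

√1876 = [43; 3, 5, 12, 5, 3, 86, …] (period length 6).
Convergents:
  p_0/q_0 = 43/1
  p_1/q_1 = 130/3
  p_2/q_2 = 693/16
  p_3/q_3 = 8446/195
  p_4/q_4 = 42923/991
  p_5/q_5 = 137215/3168
q_4 = 991 ≤ 1317 < 3168 = q_5, so the answer is 42923/991.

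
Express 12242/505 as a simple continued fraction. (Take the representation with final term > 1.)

12242 = 24*505 + 122
505 = 4*122 + 17
122 = 7*17 + 3
17 = 5*3 + 2
3 = 1*2 + 1
2 = 2*1 + 0  (stop)
So 12242/505 = [24; 4, 7, 5, 1, 2].

[24; 4, 7, 5, 1, 2]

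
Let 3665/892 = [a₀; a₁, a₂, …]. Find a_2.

3665 = 4·892 + 97   →  a_0 = 4
892 = 9·97 + 19   →  a_1 = 9
97 = 5·19 + 2   →  a_2 = 5

5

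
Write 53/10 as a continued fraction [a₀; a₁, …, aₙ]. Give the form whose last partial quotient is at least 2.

53 = 5*10 + 3
10 = 3*3 + 1
3 = 3*1 + 0  (stop)
So 53/10 = [5; 3, 3].

[5; 3, 3]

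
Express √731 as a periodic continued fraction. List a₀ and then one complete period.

a₀ = ⌊√731⌋ = 27.
With m₀=0, d₀=1 and mₖ₊₁ = dₖaₖ − mₖ, dₖ₊₁ = (n − mₖ₊₁²)/dₖ, aₖ₊₁ = ⌊(a₀+mₖ₊₁)/dₖ₊₁⌋:
  k=1: m=27, d=2, a=27
  k=2: m=27, d=1, a=54
d=1 and a=2a₀=54 at k=2, so the next step gives (m, d) = (27, 2) again — its k=1 value — and the period has length 2.

[27; 27, 54]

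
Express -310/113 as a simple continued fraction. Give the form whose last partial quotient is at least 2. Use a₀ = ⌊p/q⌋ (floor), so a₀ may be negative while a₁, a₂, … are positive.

-310 = -3×113 + 29
113 = 3×29 + 26
29 = 1×26 + 3
26 = 8×3 + 2
3 = 1×2 + 1
2 = 2×1 + 0  (stop)
So -310/113 = [-3; 3, 1, 8, 1, 2].

[-3; 3, 1, 8, 1, 2]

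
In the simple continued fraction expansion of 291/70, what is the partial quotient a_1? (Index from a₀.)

291 = 4·70 + 11   →  a_0 = 4
70 = 6·11 + 4   →  a_1 = 6

6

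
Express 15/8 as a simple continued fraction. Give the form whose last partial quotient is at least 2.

[1; 1, 7]

15 = 1·8 + 7
8 = 1·7 + 1
7 = 7·1 + 0  (stop)
So 15/8 = [1; 1, 7].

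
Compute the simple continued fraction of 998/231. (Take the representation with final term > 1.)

998 = 4×231 + 74
231 = 3×74 + 9
74 = 8×9 + 2
9 = 4×2 + 1
2 = 2×1 + 0  (stop)
So 998/231 = [4; 3, 8, 4, 2].

[4; 3, 8, 4, 2]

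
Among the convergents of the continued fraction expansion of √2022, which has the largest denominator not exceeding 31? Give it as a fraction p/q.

√2022 = [44; 1, 28, 1, 88, …] (period length 4).
Convergents:
  p_0/q_0 = 44/1
  p_1/q_1 = 45/1
  p_2/q_2 = 1304/29
  p_3/q_3 = 1349/30
  p_4/q_4 = 120016/2669
q_3 = 30 ≤ 31 < 2669 = q_4, so the answer is 1349/30.

1349/30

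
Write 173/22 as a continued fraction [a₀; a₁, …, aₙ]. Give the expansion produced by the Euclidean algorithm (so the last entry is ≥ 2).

173 = 7·22 + 19
22 = 1·19 + 3
19 = 6·3 + 1
3 = 3·1 + 0  (stop)
So 173/22 = [7; 1, 6, 3].

[7; 1, 6, 3]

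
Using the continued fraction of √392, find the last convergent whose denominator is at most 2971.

√392 = [19; 1, 3, 1, 38, …] (period length 4).
Convergents:
  p_0/q_0 = 19/1
  p_1/q_1 = 20/1
  p_2/q_2 = 79/4
  p_3/q_3 = 99/5
  p_4/q_4 = 3841/194
  p_5/q_5 = 3940/199
  p_6/q_6 = 15661/791
  p_7/q_7 = 19601/990
  p_8/q_8 = 760499/38411
q_7 = 990 ≤ 2971 < 38411 = q_8, so the answer is 19601/990.

19601/990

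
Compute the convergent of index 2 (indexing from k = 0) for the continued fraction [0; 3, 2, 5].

Using pₖ = aₖpₖ₋₁ + pₖ₋₂, qₖ = aₖqₖ₋₁ + qₖ₋₂ (with p₋₁=1, p₋₂=0, q₋₁=0, q₋₂=1):
  k=0: a=0, p=0, q=1
  k=1: a=3, p=1, q=3
  k=2: a=2, p=2, q=7

2/7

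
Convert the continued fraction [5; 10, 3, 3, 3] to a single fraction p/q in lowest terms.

Using pₖ = aₖpₖ₋₁ + pₖ₋₂ and qₖ = aₖqₖ₋₁ + qₖ₋₂:
  k=0: a=5, p=5, q=1
  k=1: a=10, p=51, q=10
  k=2: a=3, p=158, q=31
  k=3: a=3, p=525, q=103
  k=4: a=3, p=1733, q=340

1733/340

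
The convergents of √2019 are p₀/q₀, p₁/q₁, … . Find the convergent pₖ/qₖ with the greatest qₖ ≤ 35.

674/15

√2019 = [44; 1, 13, 1, 88, …] (period length 4).
Convergents:
  p_0/q_0 = 44/1
  p_1/q_1 = 45/1
  p_2/q_2 = 629/14
  p_3/q_3 = 674/15
  p_4/q_4 = 59941/1334
q_3 = 15 ≤ 35 < 1334 = q_4, so the answer is 674/15.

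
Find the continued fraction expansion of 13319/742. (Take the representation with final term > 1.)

[17; 1, 19, 18, 2]

13319 = 17×742 + 705
742 = 1×705 + 37
705 = 19×37 + 2
37 = 18×2 + 1
2 = 2×1 + 0  (stop)
So 13319/742 = [17; 1, 19, 18, 2].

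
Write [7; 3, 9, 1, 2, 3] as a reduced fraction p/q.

Using pₖ = aₖpₖ₋₁ + pₖ₋₂ and qₖ = aₖqₖ₋₁ + qₖ₋₂:
  k=0: a=7, p=7, q=1
  k=1: a=3, p=22, q=3
  k=2: a=9, p=205, q=28
  k=3: a=1, p=227, q=31
  k=4: a=2, p=659, q=90
  k=5: a=3, p=2204, q=301

2204/301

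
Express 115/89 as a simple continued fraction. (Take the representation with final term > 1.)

115 = 1·89 + 26
89 = 3·26 + 11
26 = 2·11 + 4
11 = 2·4 + 3
4 = 1·3 + 1
3 = 3·1 + 0  (stop)
So 115/89 = [1; 3, 2, 2, 1, 3].

[1; 3, 2, 2, 1, 3]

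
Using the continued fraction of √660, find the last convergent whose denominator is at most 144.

1079/42

√660 = [25; 1, 2, 4, 2, 1, 50, …] (period length 6).
Convergents:
  p_0/q_0 = 25/1
  p_1/q_1 = 26/1
  p_2/q_2 = 77/3
  p_3/q_3 = 334/13
  p_4/q_4 = 745/29
  p_5/q_5 = 1079/42
  p_6/q_6 = 54695/2129
q_5 = 42 ≤ 144 < 2129 = q_6, so the answer is 1079/42.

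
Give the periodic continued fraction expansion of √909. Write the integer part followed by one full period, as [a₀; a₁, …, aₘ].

a₀ = ⌊√909⌋ = 30.

[30; 6, 1, 2, 6, 2, 1, 6, 60]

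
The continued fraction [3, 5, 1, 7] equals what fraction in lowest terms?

149/47

Using pₖ = aₖpₖ₋₁ + pₖ₋₂ and qₖ = aₖqₖ₋₁ + qₖ₋₂:
  k=0: a=3, p=3, q=1
  k=1: a=5, p=16, q=5
  k=2: a=1, p=19, q=6
  k=3: a=7, p=149, q=47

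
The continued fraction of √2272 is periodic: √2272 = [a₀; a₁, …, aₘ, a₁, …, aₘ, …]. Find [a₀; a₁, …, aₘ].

[47; 1, 1, 1, 94]

a₀ = ⌊√2272⌋ = 47.
With m₀=0, d₀=1 and mₖ₊₁ = dₖaₖ − mₖ, dₖ₊₁ = (n − mₖ₊₁²)/dₖ, aₖ₊₁ = ⌊(a₀+mₖ₊₁)/dₖ₊₁⌋:
  k=1: m=47, d=63, a=1
  k=2: m=16, d=32, a=1
  k=3: m=16, d=63, a=1
  k=4: m=47, d=1, a=94
d=1 and a=2a₀=94 at k=4, so the next step gives (m, d) = (47, 63) again — its k=1 value — and the period has length 4.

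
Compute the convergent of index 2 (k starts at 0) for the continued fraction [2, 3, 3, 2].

Using pₖ = aₖpₖ₋₁ + pₖ₋₂, qₖ = aₖqₖ₋₁ + qₖ₋₂ (with p₋₁=1, p₋₂=0, q₋₁=0, q₋₂=1):
  k=0: a=2, p=2, q=1
  k=1: a=3, p=7, q=3
  k=2: a=3, p=23, q=10

23/10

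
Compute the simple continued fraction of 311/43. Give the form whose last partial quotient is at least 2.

311 = 7×43 + 10
43 = 4×10 + 3
10 = 3×3 + 1
3 = 3×1 + 0  (stop)
So 311/43 = [7; 4, 3, 3].

[7; 4, 3, 3]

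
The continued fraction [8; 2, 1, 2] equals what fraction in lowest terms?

67/8

Using pₖ = aₖpₖ₋₁ + pₖ₋₂ and qₖ = aₖqₖ₋₁ + qₖ₋₂:
  k=0: a=8, p=8, q=1
  k=1: a=2, p=17, q=2
  k=2: a=1, p=25, q=3
  k=3: a=2, p=67, q=8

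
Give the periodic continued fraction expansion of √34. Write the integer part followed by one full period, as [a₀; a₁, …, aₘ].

a₀ = ⌊√34⌋ = 5.

[5; 1, 4, 1, 10]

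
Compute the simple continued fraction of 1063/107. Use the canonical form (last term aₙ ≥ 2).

1063 = 9×107 + 100
107 = 1×100 + 7
100 = 14×7 + 2
7 = 3×2 + 1
2 = 2×1 + 0  (stop)
So 1063/107 = [9; 1, 14, 3, 2].

[9; 1, 14, 3, 2]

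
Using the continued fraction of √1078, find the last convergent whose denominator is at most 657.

12969/395

√1078 = [32; 1, 4, 1, 64, …] (period length 4).
Convergents:
  p_0/q_0 = 32/1
  p_1/q_1 = 33/1
  p_2/q_2 = 164/5
  p_3/q_3 = 197/6
  p_4/q_4 = 12772/389
  p_5/q_5 = 12969/395
  p_6/q_6 = 64648/1969
q_5 = 395 ≤ 657 < 1969 = q_6, so the answer is 12969/395.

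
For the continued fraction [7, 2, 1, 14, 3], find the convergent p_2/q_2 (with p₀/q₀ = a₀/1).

Using pₖ = aₖpₖ₋₁ + pₖ₋₂, qₖ = aₖqₖ₋₁ + qₖ₋₂ (with p₋₁=1, p₋₂=0, q₋₁=0, q₋₂=1):
  k=0: a=7, p=7, q=1
  k=1: a=2, p=15, q=2
  k=2: a=1, p=22, q=3

22/3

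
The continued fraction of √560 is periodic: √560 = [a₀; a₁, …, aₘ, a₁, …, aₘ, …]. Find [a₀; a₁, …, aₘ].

a₀ = ⌊√560⌋ = 23.
With m₀=0, d₀=1 and mₖ₊₁ = dₖaₖ − mₖ, dₖ₊₁ = (n − mₖ₊₁²)/dₖ, aₖ₊₁ = ⌊(a₀+mₖ₊₁)/dₖ₊₁⌋:
  k=1: m=23, d=31, a=1
  k=2: m=8, d=16, a=1
  k=3: m=8, d=31, a=1
  k=4: m=23, d=1, a=46
d=1 and a=2a₀=46 at k=4, so the next step gives (m, d) = (23, 31) again — its k=1 value — and the period has length 4.

[23; 1, 1, 1, 46]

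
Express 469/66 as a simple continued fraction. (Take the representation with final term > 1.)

469 = 7*66 + 7
66 = 9*7 + 3
7 = 2*3 + 1
3 = 3*1 + 0  (stop)
So 469/66 = [7; 9, 2, 3].

[7; 9, 2, 3]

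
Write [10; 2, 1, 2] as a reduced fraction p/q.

Using pₖ = aₖpₖ₋₁ + pₖ₋₂ and qₖ = aₖqₖ₋₁ + qₖ₋₂:
  k=0: a=10, p=10, q=1
  k=1: a=2, p=21, q=2
  k=2: a=1, p=31, q=3
  k=3: a=2, p=83, q=8

83/8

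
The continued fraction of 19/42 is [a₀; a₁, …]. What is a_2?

4

19 = 0·42 + 19   →  a_0 = 0
42 = 2·19 + 4   →  a_1 = 2
19 = 4·4 + 3   →  a_2 = 4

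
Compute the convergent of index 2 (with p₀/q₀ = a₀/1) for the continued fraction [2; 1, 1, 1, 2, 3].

Using pₖ = aₖpₖ₋₁ + pₖ₋₂, qₖ = aₖqₖ₋₁ + qₖ₋₂ (with p₋₁=1, p₋₂=0, q₋₁=0, q₋₂=1):
  k=0: a=2, p=2, q=1
  k=1: a=1, p=3, q=1
  k=2: a=1, p=5, q=2

5/2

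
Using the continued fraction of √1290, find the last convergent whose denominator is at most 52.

√1290 = [35; 1, 10, 1, 70, …] (period length 4).
Convergents:
  p_0/q_0 = 35/1
  p_1/q_1 = 36/1
  p_2/q_2 = 395/11
  p_3/q_3 = 431/12
  p_4/q_4 = 30565/851
q_3 = 12 ≤ 52 < 851 = q_4, so the answer is 431/12.

431/12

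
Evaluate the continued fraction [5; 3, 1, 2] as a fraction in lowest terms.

Using pₖ = aₖpₖ₋₁ + pₖ₋₂ and qₖ = aₖqₖ₋₁ + qₖ₋₂:
  k=0: a=5, p=5, q=1
  k=1: a=3, p=16, q=3
  k=2: a=1, p=21, q=4
  k=3: a=2, p=58, q=11

58/11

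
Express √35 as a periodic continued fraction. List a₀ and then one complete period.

[5; 1, 10]

a₀ = ⌊√35⌋ = 5.
With m₀=0, d₀=1 and mₖ₊₁ = dₖaₖ − mₖ, dₖ₊₁ = (n − mₖ₊₁²)/dₖ, aₖ₊₁ = ⌊(a₀+mₖ₊₁)/dₖ₊₁⌋:
  k=1: m=5, d=10, a=1
  k=2: m=5, d=1, a=10
d=1 and a=2a₀=10 at k=2, so the next step gives (m, d) = (5, 10) again — its k=1 value — and the period has length 2.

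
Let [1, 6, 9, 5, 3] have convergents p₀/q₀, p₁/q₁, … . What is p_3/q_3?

Using pₖ = aₖpₖ₋₁ + pₖ₋₂, qₖ = aₖqₖ₋₁ + qₖ₋₂ (with p₋₁=1, p₋₂=0, q₋₁=0, q₋₂=1):
  k=0: a=1, p=1, q=1
  k=1: a=6, p=7, q=6
  k=2: a=9, p=64, q=55
  k=3: a=5, p=327, q=281

327/281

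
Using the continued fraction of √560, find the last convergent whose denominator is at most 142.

√560 = [23; 1, 1, 1, 46, …] (period length 4).
Convergents:
  p_0/q_0 = 23/1
  p_1/q_1 = 24/1
  p_2/q_2 = 47/2
  p_3/q_3 = 71/3
  p_4/q_4 = 3313/140
  p_5/q_5 = 3384/143
q_4 = 140 ≤ 142 < 143 = q_5, so the answer is 3313/140.

3313/140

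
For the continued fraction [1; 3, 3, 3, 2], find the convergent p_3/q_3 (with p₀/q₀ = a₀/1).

Using pₖ = aₖpₖ₋₁ + pₖ₋₂, qₖ = aₖqₖ₋₁ + qₖ₋₂ (with p₋₁=1, p₋₂=0, q₋₁=0, q₋₂=1):
  k=0: a=1, p=1, q=1
  k=1: a=3, p=4, q=3
  k=2: a=3, p=13, q=10
  k=3: a=3, p=43, q=33

43/33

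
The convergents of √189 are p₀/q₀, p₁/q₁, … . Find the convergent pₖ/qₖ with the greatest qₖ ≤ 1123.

6049/440

√189 = [13; 1, 2, 1, 26, …] (period length 4).
Convergents:
  p_0/q_0 = 13/1
  p_1/q_1 = 14/1
  p_2/q_2 = 41/3
  p_3/q_3 = 55/4
  p_4/q_4 = 1471/107
  p_5/q_5 = 1526/111
  p_6/q_6 = 4523/329
  p_7/q_7 = 6049/440
  p_8/q_8 = 161797/11769
q_7 = 440 ≤ 1123 < 11769 = q_8, so the answer is 6049/440.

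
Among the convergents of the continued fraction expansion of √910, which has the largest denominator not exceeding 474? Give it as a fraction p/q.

√910 = [30; 6, 60, …] (period length 2).
Convergents:
  p_0/q_0 = 30/1
  p_1/q_1 = 181/6
  p_2/q_2 = 10890/361
  p_3/q_3 = 65521/2172
q_2 = 361 ≤ 474 < 2172 = q_3, so the answer is 10890/361.

10890/361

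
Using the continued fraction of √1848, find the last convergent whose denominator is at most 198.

√1848 = [42; 1, 84, …] (period length 2).
Convergents:
  p_0/q_0 = 42/1
  p_1/q_1 = 43/1
  p_2/q_2 = 3654/85
  p_3/q_3 = 3697/86
  p_4/q_4 = 314202/7309
q_3 = 86 ≤ 198 < 7309 = q_4, so the answer is 3697/86.

3697/86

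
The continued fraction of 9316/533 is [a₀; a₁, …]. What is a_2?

11

9316 = 17·533 + 255   →  a_0 = 17
533 = 2·255 + 23   →  a_1 = 2
255 = 11·23 + 2   →  a_2 = 11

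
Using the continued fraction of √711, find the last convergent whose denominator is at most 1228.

√711 = [26; 1, 1, 1, 52, …] (period length 4).
Convergents:
  p_0/q_0 = 26/1
  p_1/q_1 = 27/1
  p_2/q_2 = 53/2
  p_3/q_3 = 80/3
  p_4/q_4 = 4213/158
  p_5/q_5 = 4293/161
  p_6/q_6 = 8506/319
  p_7/q_7 = 12799/480
  p_8/q_8 = 674054/25279
q_7 = 480 ≤ 1228 < 25279 = q_8, so the answer is 12799/480.

12799/480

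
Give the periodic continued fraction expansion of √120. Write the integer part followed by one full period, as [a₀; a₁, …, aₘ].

a₀ = ⌊√120⌋ = 10.
With m₀=0, d₀=1 and mₖ₊₁ = dₖaₖ − mₖ, dₖ₊₁ = (n − mₖ₊₁²)/dₖ, aₖ₊₁ = ⌊(a₀+mₖ₊₁)/dₖ₊₁⌋:
  k=1: m=10, d=20, a=1
  k=2: m=10, d=1, a=20
d=1 and a=2a₀=20 at k=2, so the next step gives (m, d) = (10, 20) again — its k=1 value — and the period has length 2.

[10; 1, 20]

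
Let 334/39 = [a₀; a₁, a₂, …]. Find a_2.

1

334 = 8·39 + 22   →  a_0 = 8
39 = 1·22 + 17   →  a_1 = 1
22 = 1·17 + 5   →  a_2 = 1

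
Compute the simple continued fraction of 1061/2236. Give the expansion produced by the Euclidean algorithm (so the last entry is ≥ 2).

[0; 2, 9, 3, 3, 1, 8]

1061 = 0×2236 + 1061
2236 = 2×1061 + 114
1061 = 9×114 + 35
114 = 3×35 + 9
35 = 3×9 + 8
9 = 1×8 + 1
8 = 8×1 + 0  (stop)
So 1061/2236 = [0; 2, 9, 3, 3, 1, 8].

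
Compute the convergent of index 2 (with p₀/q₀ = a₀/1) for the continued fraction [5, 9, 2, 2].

Using pₖ = aₖpₖ₋₁ + pₖ₋₂, qₖ = aₖqₖ₋₁ + qₖ₋₂ (with p₋₁=1, p₋₂=0, q₋₁=0, q₋₂=1):
  k=0: a=5, p=5, q=1
  k=1: a=9, p=46, q=9
  k=2: a=2, p=97, q=19

97/19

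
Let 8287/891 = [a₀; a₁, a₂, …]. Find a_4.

2

8287 = 9·891 + 268   →  a_0 = 9
891 = 3·268 + 87   →  a_1 = 3
268 = 3·87 + 7   →  a_2 = 3
87 = 12·7 + 3   →  a_3 = 12
7 = 2·3 + 1   →  a_4 = 2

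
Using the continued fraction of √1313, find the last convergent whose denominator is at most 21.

616/17

√1313 = [36; 4, 4, 72, …] (period length 3).
Convergents:
  p_0/q_0 = 36/1
  p_1/q_1 = 145/4
  p_2/q_2 = 616/17
  p_3/q_3 = 44497/1228
q_2 = 17 ≤ 21 < 1228 = q_3, so the answer is 616/17.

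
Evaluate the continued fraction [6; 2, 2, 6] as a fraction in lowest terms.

205/32

Using pₖ = aₖpₖ₋₁ + pₖ₋₂ and qₖ = aₖqₖ₋₁ + qₖ₋₂:
  k=0: a=6, p=6, q=1
  k=1: a=2, p=13, q=2
  k=2: a=2, p=32, q=5
  k=3: a=6, p=205, q=32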